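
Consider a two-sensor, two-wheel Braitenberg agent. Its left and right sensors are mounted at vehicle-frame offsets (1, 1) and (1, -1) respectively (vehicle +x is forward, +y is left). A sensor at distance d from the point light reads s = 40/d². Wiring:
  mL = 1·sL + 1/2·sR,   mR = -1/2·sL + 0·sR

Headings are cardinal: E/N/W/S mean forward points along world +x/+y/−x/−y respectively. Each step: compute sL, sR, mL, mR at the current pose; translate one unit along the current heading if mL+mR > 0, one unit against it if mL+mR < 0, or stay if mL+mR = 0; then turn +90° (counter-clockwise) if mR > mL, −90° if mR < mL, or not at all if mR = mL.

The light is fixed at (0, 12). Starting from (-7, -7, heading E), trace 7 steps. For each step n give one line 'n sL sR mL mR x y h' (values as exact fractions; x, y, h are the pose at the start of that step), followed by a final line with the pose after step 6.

0 1/9 10/109 154/981 -1/18 -7 -7 E
1 8/85 40/449 5292/38165 -4/85 -6 -7 S
2 4/49 4/41 262/2009 -2/49 -6 -8 W
3 8/85 40/397 4876/33745 -4/85 -7 -8 N
4 1/9 10/109 154/981 -1/18 -7 -7 E
5 8/85 40/449 5292/38165 -4/85 -6 -7 S
6 4/49 4/41 262/2009 -2/49 -6 -8 W
final -7 -8 N

n=0: pose=(-7,-7,E); sL=1/9, sR=10/109; mL=154/981, mR=-1/18; mL+mR=199/1962 → advance +1; mR−mL=-139/654 → turn -1·90°
n=1: pose=(-6,-7,S); sL=8/85, sR=40/449; mL=5292/38165, mR=-4/85; mL+mR=3496/38165 → advance +1; mR−mL=-7088/38165 → turn -1·90°
n=2: pose=(-6,-8,W); sL=4/49, sR=4/41; mL=262/2009, mR=-2/49; mL+mR=180/2009 → advance +1; mR−mL=-344/2009 → turn -1·90°
n=3: pose=(-7,-8,N); sL=8/85, sR=40/397; mL=4876/33745, mR=-4/85; mL+mR=3288/33745 → advance +1; mR−mL=-6464/33745 → turn -1·90°
n=4: pose=(-7,-7,E); sL=1/9, sR=10/109; mL=154/981, mR=-1/18; mL+mR=199/1962 → advance +1; mR−mL=-139/654 → turn -1·90°
n=5: pose=(-6,-7,S); sL=8/85, sR=40/449; mL=5292/38165, mR=-4/85; mL+mR=3496/38165 → advance +1; mR−mL=-7088/38165 → turn -1·90°
n=6: pose=(-6,-8,W); sL=4/49, sR=4/41; mL=262/2009, mR=-2/49; mL+mR=180/2009 → advance +1; mR−mL=-344/2009 → turn -1·90°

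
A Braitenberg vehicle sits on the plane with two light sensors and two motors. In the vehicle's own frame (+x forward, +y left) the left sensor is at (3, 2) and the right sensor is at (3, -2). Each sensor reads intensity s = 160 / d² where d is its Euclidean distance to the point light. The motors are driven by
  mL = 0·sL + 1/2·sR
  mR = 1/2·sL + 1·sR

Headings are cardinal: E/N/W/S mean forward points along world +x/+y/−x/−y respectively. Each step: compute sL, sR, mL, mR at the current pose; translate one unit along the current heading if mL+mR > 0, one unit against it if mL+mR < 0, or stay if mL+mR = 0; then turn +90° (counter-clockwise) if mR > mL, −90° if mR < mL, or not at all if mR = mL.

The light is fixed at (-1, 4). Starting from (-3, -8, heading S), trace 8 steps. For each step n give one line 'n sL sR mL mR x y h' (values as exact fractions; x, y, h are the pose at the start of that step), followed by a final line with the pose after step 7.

n=0: pose=(-3,-8,S); sL=32/45, sR=160/241; mL=80/241, mR=11056/10845; mL+mR=14656/10845 → advance +1; mR−mL=7456/10845 → turn +1·90°
n=1: pose=(-3,-9,E); sL=80/61, sR=80/113; mL=40/113, mR=9400/6893; mL+mR=11840/6893 → advance +1; mR−mL=6960/6893 → turn +1·90°
n=2: pose=(-2,-9,N); sL=160/109, sR=160/101; mL=80/101, mR=25520/11009; mL+mR=34240/11009 → advance +1; mR−mL=16800/11009 → turn +1·90°
n=3: pose=(-2,-8,W); sL=40/53, sR=40/29; mL=20/29, mR=2700/1537; mL+mR=3760/1537 → advance +1; mR−mL=1640/1537 → turn +1·90°
n=4: pose=(-3,-8,S); sL=32/45, sR=160/241; mL=80/241, mR=11056/10845; mL+mR=14656/10845 → advance +1; mR−mL=7456/10845 → turn +1·90°
n=5: pose=(-3,-9,E); sL=80/61, sR=80/113; mL=40/113, mR=9400/6893; mL+mR=11840/6893 → advance +1; mR−mL=6960/6893 → turn +1·90°
n=6: pose=(-2,-9,N); sL=160/109, sR=160/101; mL=80/101, mR=25520/11009; mL+mR=34240/11009 → advance +1; mR−mL=16800/11009 → turn +1·90°
n=7: pose=(-2,-8,W); sL=40/53, sR=40/29; mL=20/29, mR=2700/1537; mL+mR=3760/1537 → advance +1; mR−mL=1640/1537 → turn +1·90°

0 32/45 160/241 80/241 11056/10845 -3 -8 S
1 80/61 80/113 40/113 9400/6893 -3 -9 E
2 160/109 160/101 80/101 25520/11009 -2 -9 N
3 40/53 40/29 20/29 2700/1537 -2 -8 W
4 32/45 160/241 80/241 11056/10845 -3 -8 S
5 80/61 80/113 40/113 9400/6893 -3 -9 E
6 160/109 160/101 80/101 25520/11009 -2 -9 N
7 40/53 40/29 20/29 2700/1537 -2 -8 W
final -3 -8 S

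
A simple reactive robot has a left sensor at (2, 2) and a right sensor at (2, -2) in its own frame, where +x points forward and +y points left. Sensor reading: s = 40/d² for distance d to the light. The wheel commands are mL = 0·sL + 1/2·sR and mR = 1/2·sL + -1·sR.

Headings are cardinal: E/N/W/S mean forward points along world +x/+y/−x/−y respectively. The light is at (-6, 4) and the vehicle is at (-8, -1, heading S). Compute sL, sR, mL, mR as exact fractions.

40/49 8/13 4/13 -132/637

left sensor world pos  = (-6, -3); dL² = 49
right sensor world pos = (-10, -3); dR² = 65
sL = 40/49 = 40/49
sR = 40/65 = 8/13
mL = 0·sL + 1/2·sR = 4/13
mR = 1/2·sL + -1·sR = -132/637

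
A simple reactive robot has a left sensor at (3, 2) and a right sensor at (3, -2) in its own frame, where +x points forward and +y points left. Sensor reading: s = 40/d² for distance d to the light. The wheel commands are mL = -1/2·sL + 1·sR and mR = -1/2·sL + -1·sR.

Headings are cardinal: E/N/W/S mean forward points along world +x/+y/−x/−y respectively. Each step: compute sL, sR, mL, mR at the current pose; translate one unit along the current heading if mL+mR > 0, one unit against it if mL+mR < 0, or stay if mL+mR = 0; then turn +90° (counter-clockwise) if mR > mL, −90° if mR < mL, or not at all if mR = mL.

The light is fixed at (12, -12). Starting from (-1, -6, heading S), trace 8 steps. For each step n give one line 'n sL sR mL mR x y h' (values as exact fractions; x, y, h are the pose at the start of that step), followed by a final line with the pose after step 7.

n=0: pose=(-1,-6,S); sL=4/13, sR=20/117; mL=2/117, mR=-38/117; mL+mR=-4/13 → advance -1; mR−mL=-40/117 → turn -1·90°
n=1: pose=(-1,-5,W); sL=40/281, sR=40/337; mL=4500/94697, mR=-17980/94697; mL+mR=-40/281 → advance -1; mR−mL=-80/337 → turn -1·90°
n=2: pose=(0,-5,N); sL=5/37, sR=1/5; mL=49/370, mR=-99/370; mL+mR=-5/37 → advance -1; mR−mL=-2/5 → turn -1·90°
n=3: pose=(0,-6,E); sL=8/29, sR=40/97; mL=772/2813, mR=-1548/2813; mL+mR=-8/29 → advance -1; mR−mL=-80/97 → turn -1·90°
n=4: pose=(-1,-6,S); sL=4/13, sR=20/117; mL=2/117, mR=-38/117; mL+mR=-4/13 → advance -1; mR−mL=-40/117 → turn -1·90°
n=5: pose=(-1,-5,W); sL=40/281, sR=40/337; mL=4500/94697, mR=-17980/94697; mL+mR=-40/281 → advance -1; mR−mL=-80/337 → turn -1·90°
n=6: pose=(0,-5,N); sL=5/37, sR=1/5; mL=49/370, mR=-99/370; mL+mR=-5/37 → advance -1; mR−mL=-2/5 → turn -1·90°
n=7: pose=(0,-6,E); sL=8/29, sR=40/97; mL=772/2813, mR=-1548/2813; mL+mR=-8/29 → advance -1; mR−mL=-80/97 → turn -1·90°

0 4/13 20/117 2/117 -38/117 -1 -6 S
1 40/281 40/337 4500/94697 -17980/94697 -1 -5 W
2 5/37 1/5 49/370 -99/370 0 -5 N
3 8/29 40/97 772/2813 -1548/2813 0 -6 E
4 4/13 20/117 2/117 -38/117 -1 -6 S
5 40/281 40/337 4500/94697 -17980/94697 -1 -5 W
6 5/37 1/5 49/370 -99/370 0 -5 N
7 8/29 40/97 772/2813 -1548/2813 0 -6 E
final -1 -6 S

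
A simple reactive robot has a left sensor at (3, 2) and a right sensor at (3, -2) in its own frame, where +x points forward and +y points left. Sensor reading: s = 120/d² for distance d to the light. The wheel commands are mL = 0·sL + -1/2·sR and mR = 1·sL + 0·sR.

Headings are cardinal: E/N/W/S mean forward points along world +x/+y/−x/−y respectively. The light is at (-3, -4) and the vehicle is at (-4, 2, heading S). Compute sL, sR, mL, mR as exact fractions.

12 20/3 -10/3 12

left sensor world pos  = (-2, -1); dL² = 10
right sensor world pos = (-6, -1); dR² = 18
sL = 120/10 = 12
sR = 120/18 = 20/3
mL = 0·sL + -1/2·sR = -10/3
mR = 1·sL + 0·sR = 12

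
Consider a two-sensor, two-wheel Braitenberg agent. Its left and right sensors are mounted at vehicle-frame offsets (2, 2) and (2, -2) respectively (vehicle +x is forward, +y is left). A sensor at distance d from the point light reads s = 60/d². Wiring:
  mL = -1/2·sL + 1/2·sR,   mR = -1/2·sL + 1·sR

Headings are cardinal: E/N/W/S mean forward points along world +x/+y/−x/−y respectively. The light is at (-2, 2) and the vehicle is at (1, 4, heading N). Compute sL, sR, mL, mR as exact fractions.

60/17 60/41 -720/697 -210/697

left sensor world pos  = (-1, 6); dL² = 17
right sensor world pos = (3, 6); dR² = 41
sL = 60/17 = 60/17
sR = 60/41 = 60/41
mL = -1/2·sL + 1/2·sR = -720/697
mR = -1/2·sL + 1·sR = -210/697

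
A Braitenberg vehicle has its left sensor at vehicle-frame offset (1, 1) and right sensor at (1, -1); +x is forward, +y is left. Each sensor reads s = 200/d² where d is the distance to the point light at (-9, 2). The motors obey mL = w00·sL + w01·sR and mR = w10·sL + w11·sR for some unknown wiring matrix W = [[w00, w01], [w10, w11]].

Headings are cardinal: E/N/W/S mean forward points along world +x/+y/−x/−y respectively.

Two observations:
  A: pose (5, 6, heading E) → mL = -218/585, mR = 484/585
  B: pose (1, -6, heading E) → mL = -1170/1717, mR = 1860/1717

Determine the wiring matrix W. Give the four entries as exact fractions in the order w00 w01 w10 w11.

-1 1/2 1/2 1/2

obs A: pose=(5,6,E) → sL=4/5, sR=100/117, mL=-218/585, mR=484/585
obs B: pose=(1,-6,E) → sL=20/17, sR=100/101, mL=-1170/1717, mR=1860/1717
sensor matrix S = [[4/5, 100/117], [20/17, 100/101]]; det S = -42880/200889
solve [mL_A; mL_B] = S·[w00; w01] and [mR_A; mR_B] = S·[w10; w11]:
  w00 = -1, w01 = 1/2, w10 = 1/2, w11 = 1/2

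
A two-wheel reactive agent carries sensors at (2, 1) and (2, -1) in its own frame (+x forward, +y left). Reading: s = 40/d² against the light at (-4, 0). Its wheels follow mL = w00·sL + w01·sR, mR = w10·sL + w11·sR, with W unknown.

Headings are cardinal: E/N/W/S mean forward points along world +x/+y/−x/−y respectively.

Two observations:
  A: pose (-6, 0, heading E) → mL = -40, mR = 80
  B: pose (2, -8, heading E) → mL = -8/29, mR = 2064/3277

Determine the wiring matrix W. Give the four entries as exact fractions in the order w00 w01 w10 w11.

0 -1 1 1

obs A: pose=(-6,0,E) → sL=40, sR=40, mL=-40, mR=80
obs B: pose=(2,-8,E) → sL=40/113, sR=8/29, mL=-8/29, mR=2064/3277
sensor matrix S = [[40, 40], [40/113, 8/29]]; det S = -10240/3277
solve [mL_A; mL_B] = S·[w00; w01] and [mR_A; mR_B] = S·[w10; w11]:
  w00 = 0, w01 = -1, w10 = 1, w11 = 1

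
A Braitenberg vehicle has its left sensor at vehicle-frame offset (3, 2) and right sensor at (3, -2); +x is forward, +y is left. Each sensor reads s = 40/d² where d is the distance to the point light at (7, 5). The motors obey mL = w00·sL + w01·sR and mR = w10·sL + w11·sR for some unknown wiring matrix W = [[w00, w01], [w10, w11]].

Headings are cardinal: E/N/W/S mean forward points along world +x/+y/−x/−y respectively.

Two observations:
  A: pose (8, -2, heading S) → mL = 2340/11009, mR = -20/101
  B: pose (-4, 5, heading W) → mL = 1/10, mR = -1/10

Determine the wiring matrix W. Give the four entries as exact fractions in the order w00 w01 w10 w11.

obs A: pose=(8,-2,S) → sL=40/109, sR=40/101, mL=2340/11009, mR=-20/101
obs B: pose=(-4,5,W) → sL=1/5, sR=1/5, mL=1/10, mR=-1/10
sensor matrix S = [[40/109, 40/101], [1/5, 1/5]]; det S = -64/11009
solve [mL_A; mL_B] = S·[w00; w01] and [mR_A; mR_B] = S·[w10; w11]:
  w00 = -1/2, w01 = 1, w10 = 0, w11 = -1/2

-1/2 1 0 -1/2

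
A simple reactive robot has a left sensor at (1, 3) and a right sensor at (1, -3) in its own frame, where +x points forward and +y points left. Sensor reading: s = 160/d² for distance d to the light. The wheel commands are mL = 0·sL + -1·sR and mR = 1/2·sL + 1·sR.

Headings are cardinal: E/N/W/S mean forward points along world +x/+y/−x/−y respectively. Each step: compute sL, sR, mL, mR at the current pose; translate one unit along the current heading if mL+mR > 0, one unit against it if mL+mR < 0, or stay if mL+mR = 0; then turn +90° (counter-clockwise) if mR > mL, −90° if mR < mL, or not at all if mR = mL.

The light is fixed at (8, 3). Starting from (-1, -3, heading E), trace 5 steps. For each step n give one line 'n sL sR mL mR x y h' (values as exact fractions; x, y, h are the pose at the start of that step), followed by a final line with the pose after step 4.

n=0: pose=(-1,-3,E); sL=160/73, sR=32/29; mL=-32/29, mR=4656/2117; mL+mR=80/73 → advance +1; mR−mL=6992/2117 → turn +1·90°
n=1: pose=(0,-3,N); sL=80/73, sR=16/5; mL=-16/5, mR=1368/365; mL+mR=40/73 → advance +1; mR−mL=2536/365 → turn +1·90°
n=2: pose=(0,-2,W); sL=32/29, sR=32/17; mL=-32/17, mR=1200/493; mL+mR=16/29 → advance +1; mR−mL=2128/493 → turn +1·90°
n=3: pose=(-1,-2,S); sL=20/9, sR=8/9; mL=-8/9, mR=2; mL+mR=10/9 → advance +1; mR−mL=26/9 → turn +1·90°
n=4: pose=(-1,-3,E); sL=160/73, sR=32/29; mL=-32/29, mR=4656/2117; mL+mR=80/73 → advance +1; mR−mL=6992/2117 → turn +1·90°

0 160/73 32/29 -32/29 4656/2117 -1 -3 E
1 80/73 16/5 -16/5 1368/365 0 -3 N
2 32/29 32/17 -32/17 1200/493 0 -2 W
3 20/9 8/9 -8/9 2 -1 -2 S
4 160/73 32/29 -32/29 4656/2117 -1 -3 E
final 0 -3 N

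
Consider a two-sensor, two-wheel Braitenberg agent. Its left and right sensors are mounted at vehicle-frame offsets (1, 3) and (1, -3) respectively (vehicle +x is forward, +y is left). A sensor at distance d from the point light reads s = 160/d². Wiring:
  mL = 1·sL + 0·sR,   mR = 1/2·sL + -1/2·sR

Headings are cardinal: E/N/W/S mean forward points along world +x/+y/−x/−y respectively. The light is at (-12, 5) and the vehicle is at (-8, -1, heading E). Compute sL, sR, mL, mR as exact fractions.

left sensor world pos  = (-7, 2); dL² = 34
right sensor world pos = (-7, -4); dR² = 106
sL = 160/34 = 80/17
sR = 160/106 = 80/53
mL = 1·sL + 0·sR = 80/17
mR = 1/2·sL + -1/2·sR = 1440/901

80/17 80/53 80/17 1440/901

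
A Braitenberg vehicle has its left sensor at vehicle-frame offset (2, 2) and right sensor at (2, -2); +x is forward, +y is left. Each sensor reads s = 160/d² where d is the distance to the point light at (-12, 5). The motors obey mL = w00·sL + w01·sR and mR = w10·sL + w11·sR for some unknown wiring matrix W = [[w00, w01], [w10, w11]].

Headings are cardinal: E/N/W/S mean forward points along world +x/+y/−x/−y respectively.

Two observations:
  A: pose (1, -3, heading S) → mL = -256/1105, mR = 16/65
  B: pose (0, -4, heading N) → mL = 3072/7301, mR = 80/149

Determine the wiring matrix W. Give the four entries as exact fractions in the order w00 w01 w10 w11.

obs A: pose=(1,-3,S) → sL=32/65, sR=160/221, mL=-256/1105, mR=16/65
obs B: pose=(0,-4,N) → sL=160/149, sR=32/49, mL=3072/7301, mR=80/149
sensor matrix S = [[32/65, 160/221], [160/149, 32/49]]; det S = -3678208/8067605
solve [mL_A; mL_B] = S·[w00; w01] and [mR_A; mR_B] = S·[w10; w11]:
  w00 = 1, w01 = -1, w10 = 1/2, w11 = 0

1 -1 1/2 0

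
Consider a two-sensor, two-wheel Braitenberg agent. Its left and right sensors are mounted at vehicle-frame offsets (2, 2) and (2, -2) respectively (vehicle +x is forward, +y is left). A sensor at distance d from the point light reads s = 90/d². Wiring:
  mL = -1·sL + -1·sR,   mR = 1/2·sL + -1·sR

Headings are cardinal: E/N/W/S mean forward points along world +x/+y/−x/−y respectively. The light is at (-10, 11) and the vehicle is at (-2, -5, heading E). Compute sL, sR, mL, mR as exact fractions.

45/148 45/212 -2025/3922 -945/15688

left sensor world pos  = (0, -3); dL² = 296
right sensor world pos = (0, -7); dR² = 424
sL = 90/296 = 45/148
sR = 90/424 = 45/212
mL = -1·sL + -1·sR = -2025/3922
mR = 1/2·sL + -1·sR = -945/15688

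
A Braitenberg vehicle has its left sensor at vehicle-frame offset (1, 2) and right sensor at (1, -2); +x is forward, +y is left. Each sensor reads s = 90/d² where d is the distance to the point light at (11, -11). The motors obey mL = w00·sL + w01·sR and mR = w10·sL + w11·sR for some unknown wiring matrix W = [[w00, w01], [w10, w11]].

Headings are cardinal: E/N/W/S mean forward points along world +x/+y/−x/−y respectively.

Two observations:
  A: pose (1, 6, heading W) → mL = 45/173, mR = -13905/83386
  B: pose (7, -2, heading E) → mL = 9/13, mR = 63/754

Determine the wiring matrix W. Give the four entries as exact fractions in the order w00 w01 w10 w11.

obs A: pose=(1,6,W) → sL=45/173, sR=45/241, mL=45/173, mR=-13905/83386
obs B: pose=(7,-2,E) → sL=9/13, sR=45/29, mL=9/13, mR=63/754
sensor matrix S = [[45/173, 45/241], [9/13, 45/29]]; det S = 4312440/15718261
solve [mL_A; mL_B] = S·[w00; w01] and [mR_A; mR_B] = S·[w10; w11]:
  w00 = 1, w01 = 0, w10 = -1, w11 = 1/2

1 0 -1 1/2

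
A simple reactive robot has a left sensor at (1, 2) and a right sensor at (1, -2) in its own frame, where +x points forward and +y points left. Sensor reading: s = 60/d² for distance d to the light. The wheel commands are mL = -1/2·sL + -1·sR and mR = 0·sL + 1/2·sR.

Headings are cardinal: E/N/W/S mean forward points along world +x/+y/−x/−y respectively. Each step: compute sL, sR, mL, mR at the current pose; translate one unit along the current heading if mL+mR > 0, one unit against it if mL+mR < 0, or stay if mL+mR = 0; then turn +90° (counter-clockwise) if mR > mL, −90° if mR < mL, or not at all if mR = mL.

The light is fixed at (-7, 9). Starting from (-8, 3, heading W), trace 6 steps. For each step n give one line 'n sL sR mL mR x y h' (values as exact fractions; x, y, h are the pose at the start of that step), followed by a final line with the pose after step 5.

n=0: pose=(-8,3,W); sL=15/17, sR=3; mL=-117/34, mR=3/2; mL+mR=-33/17 → advance -1; mR−mL=84/17 → turn +1·90°
n=1: pose=(-7,3,S); sL=60/53, sR=60/53; mL=-90/53, mR=30/53; mL+mR=-60/53 → advance -1; mR−mL=120/53 → turn +1·90°
n=2: pose=(-7,4,E); sL=6, sR=6/5; mL=-21/5, mR=3/5; mL+mR=-18/5 → advance -1; mR−mL=24/5 → turn +1·90°
n=3: pose=(-8,4,N); sL=12/5, sR=60/17; mL=-402/85, mR=30/17; mL+mR=-252/85 → advance -1; mR−mL=552/85 → turn +1·90°
n=4: pose=(-8,3,W); sL=15/17, sR=3; mL=-117/34, mR=3/2; mL+mR=-33/17 → advance -1; mR−mL=84/17 → turn +1·90°
n=5: pose=(-7,3,S); sL=60/53, sR=60/53; mL=-90/53, mR=30/53; mL+mR=-60/53 → advance -1; mR−mL=120/53 → turn +1·90°

0 15/17 3 -117/34 3/2 -8 3 W
1 60/53 60/53 -90/53 30/53 -7 3 S
2 6 6/5 -21/5 3/5 -7 4 E
3 12/5 60/17 -402/85 30/17 -8 4 N
4 15/17 3 -117/34 3/2 -8 3 W
5 60/53 60/53 -90/53 30/53 -7 3 S
final -7 4 E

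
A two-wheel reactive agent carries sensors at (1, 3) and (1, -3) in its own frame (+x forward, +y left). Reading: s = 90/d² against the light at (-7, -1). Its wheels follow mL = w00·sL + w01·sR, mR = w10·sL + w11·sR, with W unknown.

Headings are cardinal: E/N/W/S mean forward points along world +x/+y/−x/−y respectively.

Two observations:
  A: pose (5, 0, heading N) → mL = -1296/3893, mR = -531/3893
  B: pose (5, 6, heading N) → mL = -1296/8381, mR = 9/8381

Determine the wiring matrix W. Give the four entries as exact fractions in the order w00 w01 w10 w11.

-1/2 1/2 -1/2 1

obs A: pose=(5,0,N) → sL=18/17, sR=90/229, mL=-1296/3893, mR=-531/3893
obs B: pose=(5,6,N) → sL=18/29, sR=90/289, mL=-1296/8381, mR=9/8381
sensor matrix S = [[18/17, 90/229], [18/29, 90/289]]; det S = 2799360/32627233
solve [mL_A; mL_B] = S·[w00; w01] and [mR_A; mR_B] = S·[w10; w11]:
  w00 = -1/2, w01 = 1/2, w10 = -1/2, w11 = 1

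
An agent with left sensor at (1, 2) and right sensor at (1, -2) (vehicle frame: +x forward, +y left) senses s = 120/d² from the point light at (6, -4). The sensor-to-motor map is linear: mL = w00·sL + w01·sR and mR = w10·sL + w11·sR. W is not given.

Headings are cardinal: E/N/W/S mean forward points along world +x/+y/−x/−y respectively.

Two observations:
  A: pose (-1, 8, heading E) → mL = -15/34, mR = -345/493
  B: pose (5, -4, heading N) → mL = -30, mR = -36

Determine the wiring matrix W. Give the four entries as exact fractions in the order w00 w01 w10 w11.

obs A: pose=(-1,8,E) → sL=15/29, sR=15/17, mL=-15/34, mR=-345/493
obs B: pose=(5,-4,N) → sL=12, sR=60, mL=-30, mR=-36
sensor matrix S = [[15/29, 15/17], [12, 60]]; det S = 10080/493
solve [mL_A; mL_B] = S·[w00; w01] and [mR_A; mR_B] = S·[w10; w11]:
  w00 = 0, w01 = -1/2, w10 = -1/2, w11 = -1/2

0 -1/2 -1/2 -1/2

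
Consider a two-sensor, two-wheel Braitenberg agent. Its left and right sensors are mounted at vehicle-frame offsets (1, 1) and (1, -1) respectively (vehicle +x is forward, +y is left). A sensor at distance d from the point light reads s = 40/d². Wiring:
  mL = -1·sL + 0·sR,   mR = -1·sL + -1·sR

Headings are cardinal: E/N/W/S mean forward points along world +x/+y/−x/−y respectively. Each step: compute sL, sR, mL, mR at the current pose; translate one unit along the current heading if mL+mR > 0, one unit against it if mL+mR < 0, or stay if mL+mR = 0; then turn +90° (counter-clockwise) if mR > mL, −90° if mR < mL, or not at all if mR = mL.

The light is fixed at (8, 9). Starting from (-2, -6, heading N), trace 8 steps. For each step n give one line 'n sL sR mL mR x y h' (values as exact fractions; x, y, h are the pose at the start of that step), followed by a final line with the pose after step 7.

0 40/317 40/277 -40/317 -23760/87809 -2 -6 N
1 20/153 4/37 -20/153 -1352/5661 -2 -7 E
2 40/389 40/433 -40/389 -32880/168437 -3 -7 S
3 1/10 2/17 -1/10 -37/170 -3 -6 W
4 40/317 40/277 -40/317 -23760/87809 -2 -6 N
5 20/153 4/37 -20/153 -1352/5661 -2 -7 E
6 40/389 40/433 -40/389 -32880/168437 -3 -7 S
7 1/10 2/17 -1/10 -37/170 -3 -6 W
final -2 -6 N

n=0: pose=(-2,-6,N); sL=40/317, sR=40/277; mL=-40/317, mR=-23760/87809; mL+mR=-34840/87809 → advance -1; mR−mL=-40/277 → turn -1·90°
n=1: pose=(-2,-7,E); sL=20/153, sR=4/37; mL=-20/153, mR=-1352/5661; mL+mR=-2092/5661 → advance -1; mR−mL=-4/37 → turn -1·90°
n=2: pose=(-3,-7,S); sL=40/389, sR=40/433; mL=-40/389, mR=-32880/168437; mL+mR=-50200/168437 → advance -1; mR−mL=-40/433 → turn -1·90°
n=3: pose=(-3,-6,W); sL=1/10, sR=2/17; mL=-1/10, mR=-37/170; mL+mR=-27/85 → advance -1; mR−mL=-2/17 → turn -1·90°
n=4: pose=(-2,-6,N); sL=40/317, sR=40/277; mL=-40/317, mR=-23760/87809; mL+mR=-34840/87809 → advance -1; mR−mL=-40/277 → turn -1·90°
n=5: pose=(-2,-7,E); sL=20/153, sR=4/37; mL=-20/153, mR=-1352/5661; mL+mR=-2092/5661 → advance -1; mR−mL=-4/37 → turn -1·90°
n=6: pose=(-3,-7,S); sL=40/389, sR=40/433; mL=-40/389, mR=-32880/168437; mL+mR=-50200/168437 → advance -1; mR−mL=-40/433 → turn -1·90°
n=7: pose=(-3,-6,W); sL=1/10, sR=2/17; mL=-1/10, mR=-37/170; mL+mR=-27/85 → advance -1; mR−mL=-2/17 → turn -1·90°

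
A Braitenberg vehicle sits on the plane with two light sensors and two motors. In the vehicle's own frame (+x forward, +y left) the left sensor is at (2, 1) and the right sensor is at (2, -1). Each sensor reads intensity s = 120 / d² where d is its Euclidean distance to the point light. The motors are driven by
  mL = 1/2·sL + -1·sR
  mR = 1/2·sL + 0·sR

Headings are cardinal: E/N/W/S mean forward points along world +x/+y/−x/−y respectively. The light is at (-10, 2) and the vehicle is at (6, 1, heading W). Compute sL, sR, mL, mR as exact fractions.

3/5 30/49 -153/490 3/10

left sensor world pos  = (4, 0); dL² = 200
right sensor world pos = (4, 2); dR² = 196
sL = 120/200 = 3/5
sR = 120/196 = 30/49
mL = 1/2·sL + -1·sR = -153/490
mR = 1/2·sL + 0·sR = 3/10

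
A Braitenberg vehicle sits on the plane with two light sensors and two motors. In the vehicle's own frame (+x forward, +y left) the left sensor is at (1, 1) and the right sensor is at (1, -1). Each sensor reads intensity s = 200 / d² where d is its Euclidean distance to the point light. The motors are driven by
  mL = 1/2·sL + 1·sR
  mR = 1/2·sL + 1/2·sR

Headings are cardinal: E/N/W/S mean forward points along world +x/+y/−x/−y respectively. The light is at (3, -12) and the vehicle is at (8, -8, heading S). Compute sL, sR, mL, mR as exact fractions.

left sensor world pos  = (9, -9); dL² = 45
right sensor world pos = (7, -9); dR² = 25
sL = 200/45 = 40/9
sR = 200/25 = 8
mL = 1/2·sL + 1·sR = 92/9
mR = 1/2·sL + 1/2·sR = 56/9

40/9 8 92/9 56/9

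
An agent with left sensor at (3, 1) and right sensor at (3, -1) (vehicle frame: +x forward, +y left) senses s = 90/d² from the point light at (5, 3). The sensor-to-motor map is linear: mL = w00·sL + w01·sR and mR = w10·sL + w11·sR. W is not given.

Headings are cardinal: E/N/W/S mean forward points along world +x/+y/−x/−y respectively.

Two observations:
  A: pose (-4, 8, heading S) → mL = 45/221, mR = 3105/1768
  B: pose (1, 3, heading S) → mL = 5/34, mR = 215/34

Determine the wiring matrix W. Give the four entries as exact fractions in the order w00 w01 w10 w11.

obs A: pose=(-4,8,S) → sL=45/34, sR=45/52, mL=45/221, mR=3105/1768
obs B: pose=(1,3,S) → sL=5, sR=45/17, mL=5/34, mR=215/34
sensor matrix S = [[45/34, 45/52], [5, 45/17]]; det S = -12375/15028
solve [mL_A; mL_B] = S·[w00; w01] and [mR_A; mR_B] = S·[w10; w11]:
  w00 = -1/2, w01 = 1, w10 = 1, w11 = 1/2

-1/2 1 1 1/2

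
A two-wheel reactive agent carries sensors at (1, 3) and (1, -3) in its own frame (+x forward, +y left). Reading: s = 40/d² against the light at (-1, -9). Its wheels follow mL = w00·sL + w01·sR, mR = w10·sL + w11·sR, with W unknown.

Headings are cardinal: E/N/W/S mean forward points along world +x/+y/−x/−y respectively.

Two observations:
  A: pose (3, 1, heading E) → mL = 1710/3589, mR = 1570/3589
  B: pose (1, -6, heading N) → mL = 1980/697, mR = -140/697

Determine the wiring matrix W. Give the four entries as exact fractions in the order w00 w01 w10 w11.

1 1/2 -1/2 1

obs A: pose=(3,1,E) → sL=20/97, sR=20/37, mL=1710/3589, mR=1570/3589
obs B: pose=(1,-6,N) → sL=40/17, sR=40/41, mL=1980/697, mR=-140/697
sensor matrix S = [[20/97, 20/37], [40/17, 40/41]]; det S = -2678400/2501533
solve [mL_A; mL_B] = S·[w00; w01] and [mR_A; mR_B] = S·[w10; w11]:
  w00 = 1, w01 = 1/2, w10 = -1/2, w11 = 1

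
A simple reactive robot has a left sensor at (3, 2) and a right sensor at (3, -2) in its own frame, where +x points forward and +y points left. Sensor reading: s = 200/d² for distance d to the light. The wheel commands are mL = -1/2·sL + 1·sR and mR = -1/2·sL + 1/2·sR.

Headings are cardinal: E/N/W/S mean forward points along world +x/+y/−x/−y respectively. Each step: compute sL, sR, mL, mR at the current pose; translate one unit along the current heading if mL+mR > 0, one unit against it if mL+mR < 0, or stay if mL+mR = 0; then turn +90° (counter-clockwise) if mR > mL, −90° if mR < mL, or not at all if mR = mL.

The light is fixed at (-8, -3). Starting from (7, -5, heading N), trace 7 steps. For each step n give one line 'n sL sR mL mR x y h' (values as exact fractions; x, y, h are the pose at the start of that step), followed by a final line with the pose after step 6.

0 20/17 20/29 50/493 -120/493 7 -5 N
1 8/13 200/349 1204/4537 -96/4537 7 -6 E
2 5/9 25/29 305/522 40/261 8 -6 S
3 40/41 200/173 4740/7093 640/7093 8 -7 W
4 20/17 20/29 50/493 -120/493 7 -7 N
5 200/333 200/373 29300/124209 -4000/124209 7 -8 E
6 50/97 10/13 645/1261 160/1261 8 -8 S
final 8 -9 W

n=0: pose=(7,-5,N); sL=20/17, sR=20/29; mL=50/493, mR=-120/493; mL+mR=-70/493 → advance -1; mR−mL=-10/29 → turn -1·90°
n=1: pose=(7,-6,E); sL=8/13, sR=200/349; mL=1204/4537, mR=-96/4537; mL+mR=1108/4537 → advance +1; mR−mL=-100/349 → turn -1·90°
n=2: pose=(8,-6,S); sL=5/9, sR=25/29; mL=305/522, mR=40/261; mL+mR=385/522 → advance +1; mR−mL=-25/58 → turn -1·90°
n=3: pose=(8,-7,W); sL=40/41, sR=200/173; mL=4740/7093, mR=640/7093; mL+mR=5380/7093 → advance +1; mR−mL=-100/173 → turn -1·90°
n=4: pose=(7,-7,N); sL=20/17, sR=20/29; mL=50/493, mR=-120/493; mL+mR=-70/493 → advance -1; mR−mL=-10/29 → turn -1·90°
n=5: pose=(7,-8,E); sL=200/333, sR=200/373; mL=29300/124209, mR=-4000/124209; mL+mR=25300/124209 → advance +1; mR−mL=-100/373 → turn -1·90°
n=6: pose=(8,-8,S); sL=50/97, sR=10/13; mL=645/1261, mR=160/1261; mL+mR=805/1261 → advance +1; mR−mL=-5/13 → turn -1·90°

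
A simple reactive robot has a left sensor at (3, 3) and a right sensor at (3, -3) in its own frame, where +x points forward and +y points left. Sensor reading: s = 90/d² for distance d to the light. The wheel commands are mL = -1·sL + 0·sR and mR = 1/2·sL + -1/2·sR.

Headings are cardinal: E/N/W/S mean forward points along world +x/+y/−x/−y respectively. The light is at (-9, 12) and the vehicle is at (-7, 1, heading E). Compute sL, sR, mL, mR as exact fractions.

90/89 90/221 -90/89 5940/19669

left sensor world pos  = (-4, 4); dL² = 89
right sensor world pos = (-4, -2); dR² = 221
sL = 90/89 = 90/89
sR = 90/221 = 90/221
mL = -1·sL + 0·sR = -90/89
mR = 1/2·sL + -1/2·sR = 5940/19669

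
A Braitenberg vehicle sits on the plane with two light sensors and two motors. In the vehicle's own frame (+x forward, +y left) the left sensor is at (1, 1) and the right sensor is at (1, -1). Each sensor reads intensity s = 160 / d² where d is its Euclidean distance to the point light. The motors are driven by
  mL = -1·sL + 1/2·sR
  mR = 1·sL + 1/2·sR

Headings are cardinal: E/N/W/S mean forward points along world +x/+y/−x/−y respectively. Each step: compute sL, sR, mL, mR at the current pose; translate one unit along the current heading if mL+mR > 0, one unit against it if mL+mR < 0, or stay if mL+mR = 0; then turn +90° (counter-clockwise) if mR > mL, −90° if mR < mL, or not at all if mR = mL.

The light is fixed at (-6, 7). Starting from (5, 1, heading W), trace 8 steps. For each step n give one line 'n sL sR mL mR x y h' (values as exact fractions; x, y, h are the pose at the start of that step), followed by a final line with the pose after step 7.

n=0: pose=(5,1,W); sL=160/149, sR=32/25; mL=-1616/3725, mR=6384/3725; mL+mR=32/25 → advance +1; mR−mL=320/149 → turn +1·90°
n=1: pose=(4,1,S); sL=16/17, sR=16/13; mL=-72/221, mR=344/221; mL+mR=16/13 → advance +1; mR−mL=32/17 → turn +1·90°
n=2: pose=(4,0,E); sL=160/157, sR=32/37; mL=-3408/5809, mR=8432/5809; mL+mR=32/37 → advance +1; mR−mL=320/157 → turn +1·90°
n=3: pose=(5,0,N); sL=20/17, sR=8/9; mL=-112/153, mR=248/153; mL+mR=8/9 → advance +1; mR−mL=40/17 → turn +1·90°
n=4: pose=(5,1,W); sL=160/149, sR=32/25; mL=-1616/3725, mR=6384/3725; mL+mR=32/25 → advance +1; mR−mL=320/149 → turn +1·90°
n=5: pose=(4,1,S); sL=16/17, sR=16/13; mL=-72/221, mR=344/221; mL+mR=16/13 → advance +1; mR−mL=32/17 → turn +1·90°
n=6: pose=(4,0,E); sL=160/157, sR=32/37; mL=-3408/5809, mR=8432/5809; mL+mR=32/37 → advance +1; mR−mL=320/157 → turn +1·90°
n=7: pose=(5,0,N); sL=20/17, sR=8/9; mL=-112/153, mR=248/153; mL+mR=8/9 → advance +1; mR−mL=40/17 → turn +1·90°

0 160/149 32/25 -1616/3725 6384/3725 5 1 W
1 16/17 16/13 -72/221 344/221 4 1 S
2 160/157 32/37 -3408/5809 8432/5809 4 0 E
3 20/17 8/9 -112/153 248/153 5 0 N
4 160/149 32/25 -1616/3725 6384/3725 5 1 W
5 16/17 16/13 -72/221 344/221 4 1 S
6 160/157 32/37 -3408/5809 8432/5809 4 0 E
7 20/17 8/9 -112/153 248/153 5 0 N
final 5 1 W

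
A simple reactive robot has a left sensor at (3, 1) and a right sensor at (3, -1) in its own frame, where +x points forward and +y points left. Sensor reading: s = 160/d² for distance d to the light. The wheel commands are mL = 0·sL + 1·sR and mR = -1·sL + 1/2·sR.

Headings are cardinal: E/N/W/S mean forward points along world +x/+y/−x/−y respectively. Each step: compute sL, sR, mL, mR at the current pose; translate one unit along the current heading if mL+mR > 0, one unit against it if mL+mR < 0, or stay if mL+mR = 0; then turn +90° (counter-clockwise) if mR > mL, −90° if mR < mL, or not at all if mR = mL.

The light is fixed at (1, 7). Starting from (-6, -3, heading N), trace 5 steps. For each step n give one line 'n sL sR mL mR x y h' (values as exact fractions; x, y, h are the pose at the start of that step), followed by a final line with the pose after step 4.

n=0: pose=(-6,-3,N); sL=160/113, sR=32/17; mL=32/17, mR=-912/1921; mL+mR=2704/1921 → advance +1; mR−mL=-4528/1921 → turn -1·90°
n=1: pose=(-6,-2,E); sL=2, sR=40/29; mL=40/29, mR=-38/29; mL+mR=2/29 → advance +1; mR−mL=-78/29 → turn -1·90°
n=2: pose=(-5,-2,S); sL=160/169, sR=160/193; mL=160/193, mR=-17360/32617; mL+mR=9680/32617 → advance +1; mR−mL=-44400/32617 → turn -1·90°
n=3: pose=(-5,-3,W); sL=80/101, sR=80/81; mL=80/81, mR=-2440/8181; mL+mR=1880/2727 → advance +1; mR−mL=-10520/8181 → turn -1·90°
n=4: pose=(-6,-3,N); sL=160/113, sR=32/17; mL=32/17, mR=-912/1921; mL+mR=2704/1921 → advance +1; mR−mL=-4528/1921 → turn -1·90°

0 160/113 32/17 32/17 -912/1921 -6 -3 N
1 2 40/29 40/29 -38/29 -6 -2 E
2 160/169 160/193 160/193 -17360/32617 -5 -2 S
3 80/101 80/81 80/81 -2440/8181 -5 -3 W
4 160/113 32/17 32/17 -912/1921 -6 -3 N
final -6 -2 E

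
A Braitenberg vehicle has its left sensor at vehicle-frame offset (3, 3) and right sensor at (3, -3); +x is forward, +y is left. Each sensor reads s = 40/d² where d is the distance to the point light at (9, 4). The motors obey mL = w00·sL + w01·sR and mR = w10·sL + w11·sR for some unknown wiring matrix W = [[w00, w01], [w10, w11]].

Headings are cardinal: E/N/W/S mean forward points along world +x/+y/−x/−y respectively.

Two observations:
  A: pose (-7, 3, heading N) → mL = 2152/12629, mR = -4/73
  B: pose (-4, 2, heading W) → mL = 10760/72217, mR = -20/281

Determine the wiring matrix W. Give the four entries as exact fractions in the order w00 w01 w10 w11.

obs A: pose=(-7,3,N) → sL=8/73, sR=40/173, mL=2152/12629, mR=-4/73
obs B: pose=(-4,2,W) → sL=40/281, sR=40/257, mL=10760/72217, mR=-20/281
sensor matrix S = [[8/73, 40/173], [40/281, 40/257]]; det S = -14461440/912028493
solve [mL_A; mL_B] = S·[w00; w01] and [mR_A; mR_B] = S·[w10; w11]:
  w00 = 1/2, w01 = 1/2, w10 = -1/2, w11 = 0

1/2 1/2 -1/2 0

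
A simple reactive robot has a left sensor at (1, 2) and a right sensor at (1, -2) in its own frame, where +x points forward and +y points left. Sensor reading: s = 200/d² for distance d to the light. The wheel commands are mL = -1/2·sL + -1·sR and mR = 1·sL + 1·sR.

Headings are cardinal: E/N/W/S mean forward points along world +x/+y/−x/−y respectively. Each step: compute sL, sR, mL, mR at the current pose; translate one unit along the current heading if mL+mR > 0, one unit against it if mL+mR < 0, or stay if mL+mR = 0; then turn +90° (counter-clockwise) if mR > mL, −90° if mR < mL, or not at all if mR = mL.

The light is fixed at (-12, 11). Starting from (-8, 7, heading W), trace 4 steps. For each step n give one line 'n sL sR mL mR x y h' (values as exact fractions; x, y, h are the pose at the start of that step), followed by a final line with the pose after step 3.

0 40/9 200/13 -2060/117 2320/117 -8 7 W
1 4 100/13 -126/13 152/13 -9 7 S
2 8 40/13 -92/13 144/13 -9 6 E
3 10 50/13 -115/13 180/13 -8 6 N
final -8 7 W

n=0: pose=(-8,7,W); sL=40/9, sR=200/13; mL=-2060/117, mR=2320/117; mL+mR=20/9 → advance +1; mR−mL=1460/39 → turn +1·90°
n=1: pose=(-9,7,S); sL=4, sR=100/13; mL=-126/13, mR=152/13; mL+mR=2 → advance +1; mR−mL=278/13 → turn +1·90°
n=2: pose=(-9,6,E); sL=8, sR=40/13; mL=-92/13, mR=144/13; mL+mR=4 → advance +1; mR−mL=236/13 → turn +1·90°
n=3: pose=(-8,6,N); sL=10, sR=50/13; mL=-115/13, mR=180/13; mL+mR=5 → advance +1; mR−mL=295/13 → turn +1·90°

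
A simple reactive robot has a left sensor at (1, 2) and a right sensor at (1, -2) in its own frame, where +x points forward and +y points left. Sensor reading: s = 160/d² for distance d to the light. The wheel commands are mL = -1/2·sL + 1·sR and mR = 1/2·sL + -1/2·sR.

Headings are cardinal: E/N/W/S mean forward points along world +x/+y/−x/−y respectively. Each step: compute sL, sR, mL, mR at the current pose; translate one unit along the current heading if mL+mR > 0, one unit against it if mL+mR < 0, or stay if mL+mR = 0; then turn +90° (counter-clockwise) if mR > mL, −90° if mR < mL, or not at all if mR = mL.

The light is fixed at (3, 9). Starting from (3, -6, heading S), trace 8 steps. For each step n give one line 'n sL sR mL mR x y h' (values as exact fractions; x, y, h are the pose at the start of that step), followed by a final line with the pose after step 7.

0 8/13 8/13 4/13 0 3 -6 S
1 32/65 160/197 7248/12805 -2048/12805 3 -7 W
2 80/117 80/113 4840/13221 -160/13221 2 -7 N
3 160/169 160/289 3920/48841 9600/48841 2 -6 E
4 4/5 4/5 2/5 0 3 -6 N
5 32/29 160/257 528/7453 1792/7453 3 -5 E
6 16/17 80/89 648/1513 32/1513 4 -5 N
7 32/25 160/229 336/5725 1664/5725 4 -4 E
final 5 -4 N

n=0: pose=(3,-6,S); sL=8/13, sR=8/13; mL=4/13, mR=0; mL+mR=4/13 → advance +1; mR−mL=-4/13 → turn -1·90°
n=1: pose=(3,-7,W); sL=32/65, sR=160/197; mL=7248/12805, mR=-2048/12805; mL+mR=80/197 → advance +1; mR−mL=-9296/12805 → turn -1·90°
n=2: pose=(2,-7,N); sL=80/117, sR=80/113; mL=4840/13221, mR=-160/13221; mL+mR=40/113 → advance +1; mR−mL=-5000/13221 → turn -1·90°
n=3: pose=(2,-6,E); sL=160/169, sR=160/289; mL=3920/48841, mR=9600/48841; mL+mR=80/289 → advance +1; mR−mL=5680/48841 → turn +1·90°
n=4: pose=(3,-6,N); sL=4/5, sR=4/5; mL=2/5, mR=0; mL+mR=2/5 → advance +1; mR−mL=-2/5 → turn -1·90°
n=5: pose=(3,-5,E); sL=32/29, sR=160/257; mL=528/7453, mR=1792/7453; mL+mR=80/257 → advance +1; mR−mL=1264/7453 → turn +1·90°
n=6: pose=(4,-5,N); sL=16/17, sR=80/89; mL=648/1513, mR=32/1513; mL+mR=40/89 → advance +1; mR−mL=-616/1513 → turn -1·90°
n=7: pose=(4,-4,E); sL=32/25, sR=160/229; mL=336/5725, mR=1664/5725; mL+mR=80/229 → advance +1; mR−mL=1328/5725 → turn +1·90°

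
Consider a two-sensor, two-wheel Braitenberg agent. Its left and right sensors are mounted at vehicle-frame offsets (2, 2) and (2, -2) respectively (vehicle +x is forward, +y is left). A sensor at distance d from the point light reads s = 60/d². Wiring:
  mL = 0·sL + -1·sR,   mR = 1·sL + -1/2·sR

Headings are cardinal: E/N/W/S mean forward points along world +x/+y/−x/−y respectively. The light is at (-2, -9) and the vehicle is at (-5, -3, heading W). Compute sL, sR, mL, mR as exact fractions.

left sensor world pos  = (-7, -5); dL² = 41
right sensor world pos = (-7, -1); dR² = 89
sL = 60/41 = 60/41
sR = 60/89 = 60/89
mL = 0·sL + -1·sR = -60/89
mR = 1·sL + -1/2·sR = 4110/3649

60/41 60/89 -60/89 4110/3649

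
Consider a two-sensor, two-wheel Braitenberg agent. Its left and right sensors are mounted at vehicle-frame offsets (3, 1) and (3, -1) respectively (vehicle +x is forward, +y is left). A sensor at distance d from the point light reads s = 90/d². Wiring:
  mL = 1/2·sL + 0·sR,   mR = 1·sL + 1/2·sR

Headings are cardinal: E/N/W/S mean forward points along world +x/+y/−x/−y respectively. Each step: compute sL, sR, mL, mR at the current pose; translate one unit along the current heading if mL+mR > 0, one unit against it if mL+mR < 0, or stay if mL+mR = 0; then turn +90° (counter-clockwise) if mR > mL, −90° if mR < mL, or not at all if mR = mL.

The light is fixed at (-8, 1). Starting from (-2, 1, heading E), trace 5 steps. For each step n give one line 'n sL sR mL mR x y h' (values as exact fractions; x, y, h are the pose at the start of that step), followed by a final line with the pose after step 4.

n=0: pose=(-2,1,E); sL=45/41, sR=45/41; mL=45/82, mR=135/82; mL+mR=90/41 → advance +1; mR−mL=45/41 → turn +1·90°
n=1: pose=(-1,1,N); sL=2, sR=90/73; mL=1, mR=191/73; mL+mR=264/73 → advance +1; mR−mL=118/73 → turn +1·90°
n=2: pose=(-1,2,W); sL=45/8, sR=9/2; mL=45/16, mR=63/8; mL+mR=171/16 → advance +1; mR−mL=81/16 → turn +1·90°
n=3: pose=(-2,2,S); sL=90/53, sR=90/29; mL=45/53, mR=4995/1537; mL+mR=6300/1537 → advance +1; mR−mL=3690/1537 → turn +1·90°
n=4: pose=(-2,1,E); sL=45/41, sR=45/41; mL=45/82, mR=135/82; mL+mR=90/41 → advance +1; mR−mL=45/41 → turn +1·90°

0 45/41 45/41 45/82 135/82 -2 1 E
1 2 90/73 1 191/73 -1 1 N
2 45/8 9/2 45/16 63/8 -1 2 W
3 90/53 90/29 45/53 4995/1537 -2 2 S
4 45/41 45/41 45/82 135/82 -2 1 E
final -1 1 N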